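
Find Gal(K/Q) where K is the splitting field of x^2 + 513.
Gal(K/Q) = Z/2Z (cyclic of order 2)

x^2 + 513 is irreducible over Q since -513 is not a rational square. The splitting field Q(sqrt(-513)) has degree 2 over Q, and its unique nontrivial automorphism is sqrt(-513) ↦ -sqrt(-513). Hence Gal(Q(sqrt(-513))/Q) = Z/2Z.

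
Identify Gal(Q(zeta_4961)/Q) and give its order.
|Gal(Q(zeta_4961)/Q)| = phi(4961) = 4400; group ≅ (Z/4961Z)^* ≅ Z/40Z × Z/110Z

The n-th cyclotomic polynomial Φ_4961(x) is the minimal polynomial of zeta_4961 over Q and has degree phi(4961) = 4400. So Q(zeta_4961) is a degree-4400 Galois extension with Galois group (Z/4961Z)^*. By CRT, (Z/4961Z)^* ≅ (Z/121Z)^* × (Z/41Z)^*. Each prime-power unit group is (Z/121Z)^* ≅ Z/110Z; (Z/41Z)^* ≅ Z/40Z. Hence Gal(Q(zeta_4961)/Q) ≅ Z/40Z × Z/110Z.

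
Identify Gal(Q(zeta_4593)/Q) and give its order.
|Gal(Q(zeta_4593)/Q)| = phi(4593) = 3060; group ≅ (Z/4593Z)^* ≅ Z/2Z × Z/1530Z

The n-th cyclotomic polynomial Φ_4593(x) is the minimal polynomial of zeta_4593 over Q and has degree phi(4593) = 3060. So Q(zeta_4593) is a degree-3060 Galois extension with Galois group (Z/4593Z)^*. By CRT, (Z/4593Z)^* ≅ (Z/3Z)^* × (Z/1531Z)^*. Each prime-power unit group is (Z/3Z)^* ≅ Z/2Z; (Z/1531Z)^* ≅ Z/1530Z. Hence Gal(Q(zeta_4593)/Q) ≅ Z/2Z × Z/1530Z.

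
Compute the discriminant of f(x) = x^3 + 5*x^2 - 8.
Δ = 2272

For x^3 + a x^2 + b x + c the discriminant is Δ = 18 a b c - 4 a^3 c + a^2 b^2 - 4 b^3 - 27 c^2.
Plug a = 5, b = 0, c = -8:
  18*(5)*(0)*(-8) - 4*(5)^3*(-8) + (5)^2*(0)^2 - 4*(0)^3 - 27*(-8)^2
  = 0 + (4000) + 0 + (0) + (-1728)
  = 2272.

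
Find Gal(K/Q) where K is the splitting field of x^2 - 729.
Gal(K/Q) = trivial group (order 1)

x^2 - 729 factors as (x - 27)(x + 27) over Q, so its splitting field is Q itself and the Galois group is trivial.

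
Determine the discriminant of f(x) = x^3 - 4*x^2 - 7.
Δ = -3115

For x^3 + a x^2 + b x + c the discriminant is Δ = 18 a b c - 4 a^3 c + a^2 b^2 - 4 b^3 - 27 c^2.
Plug a = -4, b = 0, c = -7:
  18*(-4)*(0)*(-7) - 4*(-4)^3*(-7) + (-4)^2*(0)^2 - 4*(0)^3 - 27*(-7)^2
  = 0 + (-1792) + 0 + (0) + (-1323)
  = -3115.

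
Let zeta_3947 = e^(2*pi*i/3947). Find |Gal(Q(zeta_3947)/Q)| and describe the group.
|Gal(Q(zeta_3947)/Q)| = phi(3947) = 3946; group ≅ (Z/3947Z)^* ≅ Z/3946Z

The n-th cyclotomic polynomial Φ_3947(x) is the minimal polynomial of zeta_3947 over Q and has degree phi(3947) = 3946. So Q(zeta_3947) is a degree-3946 Galois extension with Galois group (Z/3947Z)^*. (Z/3947Z)^* is cyclic since 3947 is an odd prime power (or 4). Hence Gal(Q(zeta_3947)/Q) ≅ Z/3946Z.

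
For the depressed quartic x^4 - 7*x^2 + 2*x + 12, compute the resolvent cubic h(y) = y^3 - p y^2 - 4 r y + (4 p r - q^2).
h(y) = y^3 + 7*y^2 - 48*y - 340

Identify coefficients: p = -7, q = 2, r = 12.
Plug into h(y) = y^3 - p y^2 - 4 r y + (4 p r - q^2):
  h(y) = y^3 - (-7) y^2 - 4*(12) y + (4*(-7)*(12) - (2)^2)
       = y^3 + (7) y^2 + (-48) y + (-340).
Simplifying: h(y) = y^3 + 7*y^2 - 48*y - 340.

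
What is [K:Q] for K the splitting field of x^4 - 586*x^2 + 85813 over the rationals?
[K:Q] = 4

f factors as (x^2 - 287)(x^2 - 299); the splitting field is K = Q(sqrt(287), sqrt(299)). Since 287, 299, and 85813 are all non-squares in Q, the three subfields Q(sqrt(287)), Q(sqrt(299)), Q(sqrt(85813)) are distinct degree-2 extensions, so [K:Q] = 4 (Klein four Galois group).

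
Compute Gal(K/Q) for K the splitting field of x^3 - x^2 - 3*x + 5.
Gal(K/Q) = S_3 (symmetric group of order 6)

Compute the discriminant of x^3 + (-1)*x^2 + (-3)*x + (5): Δ = -268. Since Δ is not a rational square, the Galois group is not contained in A_3; it must be the full S_3 (irreducibility of the cubic rules out anything smaller).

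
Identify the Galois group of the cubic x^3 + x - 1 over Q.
Gal(K/Q) = S_3 (symmetric group of order 6)

Compute the discriminant of x^3 + (0)*x^2 + (1)*x + (-1): Δ = -31. Since Δ is not a rational square, the Galois group is not contained in A_3; it must be the full S_3 (irreducibility of the cubic rules out anything smaller).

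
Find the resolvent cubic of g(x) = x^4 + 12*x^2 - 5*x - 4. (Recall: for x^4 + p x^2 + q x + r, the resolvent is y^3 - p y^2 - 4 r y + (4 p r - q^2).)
h(y) = y^3 - 12*y^2 + 16*y - 217

Identify coefficients: p = 12, q = -5, r = -4.
Plug into h(y) = y^3 - p y^2 - 4 r y + (4 p r - q^2):
  h(y) = y^3 - (12) y^2 - 4*(-4) y + (4*(12)*(-4) - (-5)^2)
       = y^3 + (-12) y^2 + (16) y + (-217).
Simplifying: h(y) = y^3 - 12*y^2 + 16*y - 217.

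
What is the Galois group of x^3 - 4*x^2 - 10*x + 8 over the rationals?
Gal(K/Q) = S_3 (symmetric group of order 6)

Compute the discriminant of x^3 + (-4)*x^2 + (-10)*x + (8): Δ = 11680. Since Δ is not a rational square, the Galois group is not contained in A_3; it must be the full S_3 (irreducibility of the cubic rules out anything smaller).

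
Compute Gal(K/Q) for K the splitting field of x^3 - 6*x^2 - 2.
Gal(K/Q) = S_3 (symmetric group of order 6)

Compute the discriminant of x^3 + (-6)*x^2 + (0)*x + (-2): Δ = -1836. Since Δ is not a rational square, the Galois group is not contained in A_3; it must be the full S_3 (irreducibility of the cubic rules out anything smaller).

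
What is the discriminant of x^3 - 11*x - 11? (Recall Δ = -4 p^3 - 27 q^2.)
Δ = 2057

For a depressed cubic x^3 + p x + q the discriminant is Δ = -4 p^3 - 27 q^2 = -4*(-11)^3 - 27*(-11)^2 = 5324 - 3267 = 2057.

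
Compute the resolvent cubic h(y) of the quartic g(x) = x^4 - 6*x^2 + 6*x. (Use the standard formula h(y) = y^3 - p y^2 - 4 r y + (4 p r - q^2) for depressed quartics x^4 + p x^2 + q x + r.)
h(y) = y^3 + 6*y^2 - 36

Identify coefficients: p = -6, q = 6, r = 0.
Plug into h(y) = y^3 - p y^2 - 4 r y + (4 p r - q^2):
  h(y) = y^3 - (-6) y^2 - 4*(0) y + (4*(-6)*(0) - (6)^2)
       = y^3 + (6) y^2 + (0) y + (-36).
Simplifying: h(y) = y^3 + 6*y^2 - 36.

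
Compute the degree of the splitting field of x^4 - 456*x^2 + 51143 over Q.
[K:Q] = 4

f factors as (x^2 - 199)(x^2 - 257); the splitting field is K = Q(sqrt(199), sqrt(257)). Since 199, 257, and 51143 are all non-squares in Q, the three subfields Q(sqrt(199)), Q(sqrt(257)), Q(sqrt(51143)) are distinct degree-2 extensions, so [K:Q] = 4 (Klein four Galois group).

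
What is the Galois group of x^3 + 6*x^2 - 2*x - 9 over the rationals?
Gal(K/Q) = S_3 (symmetric group of order 6)

Compute the discriminant of x^3 + (6)*x^2 + (-2)*x + (-9): Δ = 7709. Since Δ is not a rational square, the Galois group is not contained in A_3; it must be the full S_3 (irreducibility of the cubic rules out anything smaller).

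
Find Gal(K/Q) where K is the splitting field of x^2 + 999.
Gal(K/Q) = Z/2Z (cyclic of order 2)

x^2 + 999 is irreducible over Q since -999 is not a rational square. The splitting field Q(sqrt(-999)) has degree 2 over Q, and its unique nontrivial automorphism is sqrt(-999) ↦ -sqrt(-999). Hence Gal(Q(sqrt(-999))/Q) = Z/2Z.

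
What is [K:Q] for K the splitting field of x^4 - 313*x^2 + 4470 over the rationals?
[K:Q] = 4

f factors as (x^2 - 298)(x^2 - 15); the splitting field is K = Q(sqrt(298), sqrt(15)). Since 298, 15, and 4470 are all non-squares in Q, the three subfields Q(sqrt(298)), Q(sqrt(15)), Q(sqrt(4470)) are distinct degree-2 extensions, so [K:Q] = 4 (Klein four Galois group).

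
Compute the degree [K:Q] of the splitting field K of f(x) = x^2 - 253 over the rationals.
[K:Q] = 2

The polynomial x^2 - 253 is irreducible over Q since 253 is not a perfect square. Its splitting field is Q(sqrt(253)), which has degree 2 over Q.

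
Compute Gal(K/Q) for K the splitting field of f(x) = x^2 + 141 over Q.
Gal(K/Q) = Z/2Z (cyclic of order 2)

x^2 + 141 is irreducible over Q since -141 is not a rational square. The splitting field Q(sqrt(-141)) has degree 2 over Q, and its unique nontrivial automorphism is sqrt(-141) ↦ -sqrt(-141). Hence Gal(Q(sqrt(-141))/Q) = Z/2Z.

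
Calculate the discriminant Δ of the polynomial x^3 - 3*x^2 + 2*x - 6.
Δ = -968

For x^3 + a x^2 + b x + c the discriminant is Δ = 18 a b c - 4 a^3 c + a^2 b^2 - 4 b^3 - 27 c^2.
Plug a = -3, b = 2, c = -6:
  18*(-3)*(2)*(-6) - 4*(-3)^3*(-6) + (-3)^2*(2)^2 - 4*(2)^3 - 27*(-6)^2
  = 648 + (-648) + 36 + (-32) + (-972)
  = -968.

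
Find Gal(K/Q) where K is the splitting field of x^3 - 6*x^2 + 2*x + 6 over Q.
Gal(K/Q) = S_3 (symmetric group of order 6)

Compute the discriminant of x^3 + (-6)*x^2 + (2)*x + (6): Δ = 3028. Since Δ is not a rational square, the Galois group is not contained in A_3; it must be the full S_3 (irreducibility of the cubic rules out anything smaller).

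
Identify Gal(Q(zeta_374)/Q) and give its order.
|Gal(Q(zeta_374)/Q)| = phi(374) = 160; group ≅ (Z/374Z)^* ≅ Z/10Z × Z/16Z

The n-th cyclotomic polynomial Φ_374(x) is the minimal polynomial of zeta_374 over Q and has degree phi(374) = 160. So Q(zeta_374) is a degree-160 Galois extension with Galois group (Z/374Z)^*. By CRT, (Z/374Z)^* ≅ (Z/2Z)^* × (Z/11Z)^* × (Z/17Z)^*. Each prime-power unit group is (Z/2Z)^* ≅ trivial group (order 1); (Z/11Z)^* ≅ Z/10Z; (Z/17Z)^* ≅ Z/16Z. Hence Gal(Q(zeta_374)/Q) ≅ Z/10Z × Z/16Z.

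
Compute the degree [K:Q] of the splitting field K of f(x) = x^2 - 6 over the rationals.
[K:Q] = 2

The polynomial x^2 - 6 is irreducible over Q since 6 is not a perfect square. Its splitting field is Q(sqrt(6)), which has degree 2 over Q.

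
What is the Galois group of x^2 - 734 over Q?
Gal(K/Q) = Z/2Z (cyclic of order 2)

x^2 - 734 is irreducible over Q since 734 is not a rational square. The splitting field Q(sqrt(734)) has degree 2 over Q, and its unique nontrivial automorphism is sqrt(734) ↦ -sqrt(734). Hence Gal(Q(sqrt(734))/Q) = Z/2Z.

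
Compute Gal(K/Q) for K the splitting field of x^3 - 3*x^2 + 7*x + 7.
Gal(K/Q) = S_3 (symmetric group of order 6)

Compute the discriminant of x^3 + (-3)*x^2 + (7)*x + (7): Δ = -4144. Since Δ is not a rational square, the Galois group is not contained in A_3; it must be the full S_3 (irreducibility of the cubic rules out anything smaller).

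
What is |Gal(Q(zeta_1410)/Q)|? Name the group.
|Gal(Q(zeta_1410)/Q)| = phi(1410) = 368; group ≅ (Z/1410Z)^* ≅ Z/2Z × Z/4Z × Z/46Z

The n-th cyclotomic polynomial Φ_1410(x) is the minimal polynomial of zeta_1410 over Q and has degree phi(1410) = 368. So Q(zeta_1410) is a degree-368 Galois extension with Galois group (Z/1410Z)^*. By CRT, (Z/1410Z)^* ≅ (Z/2Z)^* × (Z/3Z)^* × (Z/5Z)^* × (Z/47Z)^*. Each prime-power unit group is (Z/2Z)^* ≅ trivial group (order 1); (Z/3Z)^* ≅ Z/2Z; (Z/5Z)^* ≅ Z/4Z; (Z/47Z)^* ≅ Z/46Z. Hence Gal(Q(zeta_1410)/Q) ≅ Z/2Z × Z/4Z × Z/46Z.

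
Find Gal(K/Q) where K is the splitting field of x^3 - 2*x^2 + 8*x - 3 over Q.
Gal(K/Q) = S_3 (symmetric group of order 6)

Compute the discriminant of x^3 + (-2)*x^2 + (8)*x + (-3): Δ = -1267. Since Δ is not a rational square, the Galois group is not contained in A_3; it must be the full S_3 (irreducibility of the cubic rules out anything smaller).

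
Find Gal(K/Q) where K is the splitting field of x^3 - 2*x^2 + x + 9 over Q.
Gal(K/Q) = S_3 (symmetric group of order 6)

Compute the discriminant of x^3 + (-2)*x^2 + (1)*x + (9): Δ = -2223. Since Δ is not a rational square, the Galois group is not contained in A_3; it must be the full S_3 (irreducibility of the cubic rules out anything smaller).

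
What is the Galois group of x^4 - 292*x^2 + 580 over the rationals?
Gal(K/Q) = V_4 (Klein four-group, Z/2Z × Z/2Z)

f factors as (x^2 - 2)(x^2 - 290), so the splitting field is K = Q(sqrt(2), sqrt(290)). The elements 2, 290, 580 are all non-squares in Q, so sqrt(2) and sqrt(290) generate independent quadratic extensions. Thus [K:Q] = 4 and Gal(K/Q) is generated by the two order-2 automorphisms sqrt(2) ↦ -sqrt(2) and sqrt(290) ↦ -sqrt(290), giving V_4.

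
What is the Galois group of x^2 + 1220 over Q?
Gal(K/Q) = Z/2Z (cyclic of order 2)

x^2 + 1220 is irreducible over Q since -1220 is not a rational square. The splitting field Q(sqrt(-1220)) has degree 2 over Q, and its unique nontrivial automorphism is sqrt(-1220) ↦ -sqrt(-1220). Hence Gal(Q(sqrt(-1220))/Q) = Z/2Z.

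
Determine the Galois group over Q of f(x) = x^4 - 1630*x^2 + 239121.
Gal(K/Q) = Z/2Z (cyclic of order 2)

f factors as (x^2 - 1467)(x^2 - 163), so the splitting field is K = Q(sqrt(1467), sqrt(163)). The squarefree part of 1467 is 163 and the squarefree part of 163 is also 163, so sqrt(1467) and sqrt(163) are both rational multiples of sqrt(163). Hence Q(sqrt(1467)) = Q(sqrt(163)) = Q(sqrt(163)), and the splitting field collapses to a single degree-2 extension with Galois group Z/2Z.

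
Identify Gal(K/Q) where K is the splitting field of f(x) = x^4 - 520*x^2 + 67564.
Gal(K/Q) = V_4 (Klein four-group, Z/2Z × Z/2Z)

f factors as (x^2 - 266)(x^2 - 254), so the splitting field is K = Q(sqrt(266), sqrt(254)). The elements 266, 254, 67564 are all non-squares in Q, so sqrt(266) and sqrt(254) generate independent quadratic extensions. Thus [K:Q] = 4 and Gal(K/Q) is generated by the two order-2 automorphisms sqrt(266) ↦ -sqrt(266) and sqrt(254) ↦ -sqrt(254), giving V_4.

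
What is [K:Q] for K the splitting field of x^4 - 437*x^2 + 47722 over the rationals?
[K:Q] = 4

f factors as (x^2 - 214)(x^2 - 223); the splitting field is K = Q(sqrt(214), sqrt(223)). Since 214, 223, and 47722 are all non-squares in Q, the three subfields Q(sqrt(214)), Q(sqrt(223)), Q(sqrt(47722)) are distinct degree-2 extensions, so [K:Q] = 4 (Klein four Galois group).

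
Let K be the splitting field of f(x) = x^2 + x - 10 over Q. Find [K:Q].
[K:Q] = 2

The discriminant of x^2 + (1)*x + (-10) is b^2 - 4c = 1 - (-40) = 41. Since 41 is not a perfect square in Q, the polynomial is irreducible over Q. Its two roots generate a degree-2 extension, so [K:Q] = 2.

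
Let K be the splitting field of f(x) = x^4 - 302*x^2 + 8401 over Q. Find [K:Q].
[K:Q] = 4

f factors as (x^2 - 271)(x^2 - 31); the splitting field is K = Q(sqrt(271), sqrt(31)). Since 271, 31, and 8401 are all non-squares in Q, the three subfields Q(sqrt(271)), Q(sqrt(31)), Q(sqrt(8401)) are distinct degree-2 extensions, so [K:Q] = 4 (Klein four Galois group).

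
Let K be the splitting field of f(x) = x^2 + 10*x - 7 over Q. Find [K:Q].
[K:Q] = 2

The discriminant of x^2 + (10)*x + (-7) is b^2 - 4c = 100 - (-28) = 128. Since 128 is not a perfect square in Q, the polynomial is irreducible over Q. Its two roots generate a degree-2 extension, so [K:Q] = 2.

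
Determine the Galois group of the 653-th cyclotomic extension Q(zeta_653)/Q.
|Gal(Q(zeta_653)/Q)| = phi(653) = 652; group ≅ (Z/653Z)^* ≅ Z/652Z

The n-th cyclotomic polynomial Φ_653(x) is the minimal polynomial of zeta_653 over Q and has degree phi(653) = 652. So Q(zeta_653) is a degree-652 Galois extension with Galois group (Z/653Z)^*. (Z/653Z)^* is cyclic since 653 is an odd prime power (or 4). Hence Gal(Q(zeta_653)/Q) ≅ Z/652Z.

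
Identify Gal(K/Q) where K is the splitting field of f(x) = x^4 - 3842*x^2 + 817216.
Gal(K/Q) = Z/2Z (cyclic of order 2)

f factors as (x^2 - 226)(x^2 - 3616), so the splitting field is K = Q(sqrt(226), sqrt(3616)). The squarefree part of 226 is 226 and the squarefree part of 3616 is also 226, so sqrt(226) and sqrt(3616) are both rational multiples of sqrt(226). Hence Q(sqrt(226)) = Q(sqrt(3616)) = Q(sqrt(226)), and the splitting field collapses to a single degree-2 extension with Galois group Z/2Z.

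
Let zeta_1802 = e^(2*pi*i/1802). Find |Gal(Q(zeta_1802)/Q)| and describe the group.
|Gal(Q(zeta_1802)/Q)| = phi(1802) = 832; group ≅ (Z/1802Z)^* ≅ Z/16Z × Z/52Z

The n-th cyclotomic polynomial Φ_1802(x) is the minimal polynomial of zeta_1802 over Q and has degree phi(1802) = 832. So Q(zeta_1802) is a degree-832 Galois extension with Galois group (Z/1802Z)^*. By CRT, (Z/1802Z)^* ≅ (Z/2Z)^* × (Z/17Z)^* × (Z/53Z)^*. Each prime-power unit group is (Z/2Z)^* ≅ trivial group (order 1); (Z/17Z)^* ≅ Z/16Z; (Z/53Z)^* ≅ Z/52Z. Hence Gal(Q(zeta_1802)/Q) ≅ Z/16Z × Z/52Z.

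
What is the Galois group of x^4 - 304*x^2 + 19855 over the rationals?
Gal(K/Q) = V_4 (Klein four-group, Z/2Z × Z/2Z)

f factors as (x^2 - 95)(x^2 - 209), so the splitting field is K = Q(sqrt(95), sqrt(209)). The elements 95, 209, 19855 are all non-squares in Q, so sqrt(95) and sqrt(209) generate independent quadratic extensions. Thus [K:Q] = 4 and Gal(K/Q) is generated by the two order-2 automorphisms sqrt(95) ↦ -sqrt(95) and sqrt(209) ↦ -sqrt(209), giving V_4.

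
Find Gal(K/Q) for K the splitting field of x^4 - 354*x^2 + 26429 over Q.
Gal(K/Q) = V_4 (Klein four-group, Z/2Z × Z/2Z)

f factors as (x^2 - 247)(x^2 - 107), so the splitting field is K = Q(sqrt(247), sqrt(107)). The elements 247, 107, 26429 are all non-squares in Q, so sqrt(247) and sqrt(107) generate independent quadratic extensions. Thus [K:Q] = 4 and Gal(K/Q) is generated by the two order-2 automorphisms sqrt(247) ↦ -sqrt(247) and sqrt(107) ↦ -sqrt(107), giving V_4.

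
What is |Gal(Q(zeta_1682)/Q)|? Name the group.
|Gal(Q(zeta_1682)/Q)| = phi(1682) = 812; group ≅ (Z/1682Z)^* ≅ Z/812Z

The n-th cyclotomic polynomial Φ_1682(x) is the minimal polynomial of zeta_1682 over Q and has degree phi(1682) = 812. So Q(zeta_1682) is a degree-812 Galois extension with Galois group (Z/1682Z)^*. By CRT, (Z/1682Z)^* ≅ (Z/2Z)^* × (Z/841Z)^*. Each prime-power unit group is (Z/2Z)^* ≅ trivial group (order 1); (Z/841Z)^* ≅ Z/812Z. Hence Gal(Q(zeta_1682)/Q) ≅ Z/812Z.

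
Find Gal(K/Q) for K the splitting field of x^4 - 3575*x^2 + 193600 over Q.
Gal(K/Q) = Z/2Z (cyclic of order 2)

f factors as (x^2 - 55)(x^2 - 3520), so the splitting field is K = Q(sqrt(55), sqrt(3520)). The squarefree part of 55 is 55 and the squarefree part of 3520 is also 55, so sqrt(55) and sqrt(3520) are both rational multiples of sqrt(55). Hence Q(sqrt(55)) = Q(sqrt(3520)) = Q(sqrt(55)), and the splitting field collapses to a single degree-2 extension with Galois group Z/2Z.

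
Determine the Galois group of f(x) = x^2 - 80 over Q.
Gal(K/Q) = Z/2Z (cyclic of order 2)

x^2 - 80 is irreducible over Q since 80 is not a rational square. The splitting field Q(sqrt(80)) has degree 2 over Q, and its unique nontrivial automorphism is sqrt(80) ↦ -sqrt(80). Hence Gal(Q(sqrt(80))/Q) = Z/2Z.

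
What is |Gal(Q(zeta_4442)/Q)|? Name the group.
|Gal(Q(zeta_4442)/Q)| = phi(4442) = 2220; group ≅ (Z/4442Z)^* ≅ Z/2220Z

The n-th cyclotomic polynomial Φ_4442(x) is the minimal polynomial of zeta_4442 over Q and has degree phi(4442) = 2220. So Q(zeta_4442) is a degree-2220 Galois extension with Galois group (Z/4442Z)^*. By CRT, (Z/4442Z)^* ≅ (Z/2Z)^* × (Z/2221Z)^*. Each prime-power unit group is (Z/2Z)^* ≅ trivial group (order 1); (Z/2221Z)^* ≅ Z/2220Z. Hence Gal(Q(zeta_4442)/Q) ≅ Z/2220Z.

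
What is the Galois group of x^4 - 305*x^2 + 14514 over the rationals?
Gal(K/Q) = V_4 (Klein four-group, Z/2Z × Z/2Z)

f factors as (x^2 - 59)(x^2 - 246), so the splitting field is K = Q(sqrt(59), sqrt(246)). The elements 59, 246, 14514 are all non-squares in Q, so sqrt(59) and sqrt(246) generate independent quadratic extensions. Thus [K:Q] = 4 and Gal(K/Q) is generated by the two order-2 automorphisms sqrt(59) ↦ -sqrt(59) and sqrt(246) ↦ -sqrt(246), giving V_4.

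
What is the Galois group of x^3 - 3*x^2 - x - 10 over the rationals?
Gal(K/Q) = S_3 (symmetric group of order 6)

Compute the discriminant of x^3 + (-3)*x^2 + (-1)*x + (-10): Δ = -4307. Since Δ is not a rational square, the Galois group is not contained in A_3; it must be the full S_3 (irreducibility of the cubic rules out anything smaller).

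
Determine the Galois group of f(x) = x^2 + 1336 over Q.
Gal(K/Q) = Z/2Z (cyclic of order 2)

x^2 + 1336 is irreducible over Q since -1336 is not a rational square. The splitting field Q(sqrt(-1336)) has degree 2 over Q, and its unique nontrivial automorphism is sqrt(-1336) ↦ -sqrt(-1336). Hence Gal(Q(sqrt(-1336))/Q) = Z/2Z.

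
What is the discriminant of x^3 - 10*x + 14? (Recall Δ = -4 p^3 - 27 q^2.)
Δ = -1292

For a depressed cubic x^3 + p x + q the discriminant is Δ = -4 p^3 - 27 q^2 = -4*(-10)^3 - 27*(14)^2 = 4000 - 5292 = -1292.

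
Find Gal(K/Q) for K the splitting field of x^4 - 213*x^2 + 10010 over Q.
Gal(K/Q) = V_4 (Klein four-group, Z/2Z × Z/2Z)

f factors as (x^2 - 70)(x^2 - 143), so the splitting field is K = Q(sqrt(70), sqrt(143)). The elements 70, 143, 10010 are all non-squares in Q, so sqrt(70) and sqrt(143) generate independent quadratic extensions. Thus [K:Q] = 4 and Gal(K/Q) is generated by the two order-2 automorphisms sqrt(70) ↦ -sqrt(70) and sqrt(143) ↦ -sqrt(143), giving V_4.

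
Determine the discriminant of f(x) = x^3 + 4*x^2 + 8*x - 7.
Δ = -4587

For x^3 + a x^2 + b x + c the discriminant is Δ = 18 a b c - 4 a^3 c + a^2 b^2 - 4 b^3 - 27 c^2.
Plug a = 4, b = 8, c = -7:
  18*(4)*(8)*(-7) - 4*(4)^3*(-7) + (4)^2*(8)^2 - 4*(8)^3 - 27*(-7)^2
  = -4032 + (1792) + 1024 + (-2048) + (-1323)
  = -4587.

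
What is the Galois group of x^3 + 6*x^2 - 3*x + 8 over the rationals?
Gal(K/Q) = S_3 (symmetric group of order 6)

Compute the discriminant of x^3 + (6)*x^2 + (-3)*x + (8): Δ = -10800. Since Δ is not a rational square, the Galois group is not contained in A_3; it must be the full S_3 (irreducibility of the cubic rules out anything smaller).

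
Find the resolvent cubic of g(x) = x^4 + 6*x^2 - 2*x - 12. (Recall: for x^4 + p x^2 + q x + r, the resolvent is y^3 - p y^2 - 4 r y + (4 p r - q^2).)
h(y) = y^3 - 6*y^2 + 48*y - 292

Identify coefficients: p = 6, q = -2, r = -12.
Plug into h(y) = y^3 - p y^2 - 4 r y + (4 p r - q^2):
  h(y) = y^3 - (6) y^2 - 4*(-12) y + (4*(6)*(-12) - (-2)^2)
       = y^3 + (-6) y^2 + (48) y + (-292).
Simplifying: h(y) = y^3 - 6*y^2 + 48*y - 292.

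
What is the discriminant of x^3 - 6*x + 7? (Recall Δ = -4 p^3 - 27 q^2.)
Δ = -459

For a depressed cubic x^3 + p x + q the discriminant is Δ = -4 p^3 - 27 q^2 = -4*(-6)^3 - 27*(7)^2 = 864 - 1323 = -459.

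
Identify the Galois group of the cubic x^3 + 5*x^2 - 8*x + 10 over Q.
Gal(K/Q) = S_3 (symmetric group of order 6)

Compute the discriminant of x^3 + (5)*x^2 + (-8)*x + (10): Δ = -11252. Since Δ is not a rational square, the Galois group is not contained in A_3; it must be the full S_3 (irreducibility of the cubic rules out anything smaller).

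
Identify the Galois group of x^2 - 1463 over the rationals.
Gal(K/Q) = Z/2Z (cyclic of order 2)

x^2 - 1463 is irreducible over Q since 1463 is not a rational square. The splitting field Q(sqrt(1463)) has degree 2 over Q, and its unique nontrivial automorphism is sqrt(1463) ↦ -sqrt(1463). Hence Gal(Q(sqrt(1463))/Q) = Z/2Z.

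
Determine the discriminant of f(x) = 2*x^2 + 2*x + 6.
Δ = -44

For a quadratic a x^2 + b x + c the discriminant is Δ = b^2 - 4ac = (2)^2 - 4*(2)*(6) = 4 - (48) = -44.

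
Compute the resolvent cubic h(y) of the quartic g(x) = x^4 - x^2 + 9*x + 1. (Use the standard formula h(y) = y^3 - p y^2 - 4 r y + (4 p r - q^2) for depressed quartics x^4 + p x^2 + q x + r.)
h(y) = y^3 + y^2 - 4*y - 85

Identify coefficients: p = -1, q = 9, r = 1.
Plug into h(y) = y^3 - p y^2 - 4 r y + (4 p r - q^2):
  h(y) = y^3 - (-1) y^2 - 4*(1) y + (4*(-1)*(1) - (9)^2)
       = y^3 + (1) y^2 + (-4) y + (-85).
Simplifying: h(y) = y^3 + y^2 - 4*y - 85.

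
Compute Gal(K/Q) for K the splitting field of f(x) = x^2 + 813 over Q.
Gal(K/Q) = Z/2Z (cyclic of order 2)

x^2 + 813 is irreducible over Q since -813 is not a rational square. The splitting field Q(sqrt(-813)) has degree 2 over Q, and its unique nontrivial automorphism is sqrt(-813) ↦ -sqrt(-813). Hence Gal(Q(sqrt(-813))/Q) = Z/2Z.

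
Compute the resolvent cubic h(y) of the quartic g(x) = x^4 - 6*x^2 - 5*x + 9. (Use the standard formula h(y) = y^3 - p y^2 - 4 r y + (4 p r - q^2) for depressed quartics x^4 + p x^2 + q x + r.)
h(y) = y^3 + 6*y^2 - 36*y - 241

Identify coefficients: p = -6, q = -5, r = 9.
Plug into h(y) = y^3 - p y^2 - 4 r y + (4 p r - q^2):
  h(y) = y^3 - (-6) y^2 - 4*(9) y + (4*(-6)*(9) - (-5)^2)
       = y^3 + (6) y^2 + (-36) y + (-241).
Simplifying: h(y) = y^3 + 6*y^2 - 36*y - 241.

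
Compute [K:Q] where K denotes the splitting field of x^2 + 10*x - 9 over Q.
[K:Q] = 2

The discriminant of x^2 + (10)*x + (-9) is b^2 - 4c = 100 - (-36) = 136. Since 136 is not a perfect square in Q, the polynomial is irreducible over Q. Its two roots generate a degree-2 extension, so [K:Q] = 2.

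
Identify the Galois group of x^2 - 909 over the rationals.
Gal(K/Q) = Z/2Z (cyclic of order 2)

x^2 - 909 is irreducible over Q since 909 is not a rational square. The splitting field Q(sqrt(909)) has degree 2 over Q, and its unique nontrivial automorphism is sqrt(909) ↦ -sqrt(909). Hence Gal(Q(sqrt(909))/Q) = Z/2Z.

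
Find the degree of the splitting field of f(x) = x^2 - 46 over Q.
[K:Q] = 2

The polynomial x^2 - 46 is irreducible over Q since 46 is not a perfect square. Its splitting field is Q(sqrt(46)), which has degree 2 over Q.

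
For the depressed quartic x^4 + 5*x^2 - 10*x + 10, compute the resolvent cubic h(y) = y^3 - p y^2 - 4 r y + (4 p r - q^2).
h(y) = y^3 - 5*y^2 - 40*y + 100

Identify coefficients: p = 5, q = -10, r = 10.
Plug into h(y) = y^3 - p y^2 - 4 r y + (4 p r - q^2):
  h(y) = y^3 - (5) y^2 - 4*(10) y + (4*(5)*(10) - (-10)^2)
       = y^3 + (-5) y^2 + (-40) y + (100).
Simplifying: h(y) = y^3 - 5*y^2 - 40*y + 100.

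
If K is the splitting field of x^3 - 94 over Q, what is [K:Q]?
[K:Q] = 6

x^3 - 94 has one real root r = 94^(1/3) and two complex roots r*zeta_3, r*zeta_3^2 where zeta_3 = e^(2*pi*i/3). The splitting field is Q(r, zeta_3). [Q(r):Q] = 3 and [Q(zeta_3):Q] = 2 with gcd = 1, so [Q(r, zeta_3):Q] = 3 * 2 = 6.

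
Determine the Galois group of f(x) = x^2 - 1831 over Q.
Gal(K/Q) = Z/2Z (cyclic of order 2)

x^2 - 1831 is irreducible over Q since 1831 is not a rational square. The splitting field Q(sqrt(1831)) has degree 2 over Q, and its unique nontrivial automorphism is sqrt(1831) ↦ -sqrt(1831). Hence Gal(Q(sqrt(1831))/Q) = Z/2Z.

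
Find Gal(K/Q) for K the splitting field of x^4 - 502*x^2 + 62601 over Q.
Gal(K/Q) = V_4 (Klein four-group, Z/2Z × Z/2Z)

f factors as (x^2 - 271)(x^2 - 231), so the splitting field is K = Q(sqrt(271), sqrt(231)). The elements 271, 231, 62601 are all non-squares in Q, so sqrt(271) and sqrt(231) generate independent quadratic extensions. Thus [K:Q] = 4 and Gal(K/Q) is generated by the two order-2 automorphisms sqrt(271) ↦ -sqrt(271) and sqrt(231) ↦ -sqrt(231), giving V_4.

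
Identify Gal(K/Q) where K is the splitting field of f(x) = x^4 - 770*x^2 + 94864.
Gal(K/Q) = Z/2Z (cyclic of order 2)

f factors as (x^2 - 154)(x^2 - 616), so the splitting field is K = Q(sqrt(154), sqrt(616)). The squarefree part of 154 is 154 and the squarefree part of 616 is also 154, so sqrt(154) and sqrt(616) are both rational multiples of sqrt(154). Hence Q(sqrt(154)) = Q(sqrt(616)) = Q(sqrt(154)), and the splitting field collapses to a single degree-2 extension with Galois group Z/2Z.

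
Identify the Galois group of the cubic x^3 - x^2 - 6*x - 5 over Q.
Gal(K/Q) = S_3 (symmetric group of order 6)

Compute the discriminant of x^3 + (-1)*x^2 + (-6)*x + (-5): Δ = -335. Since Δ is not a rational square, the Galois group is not contained in A_3; it must be the full S_3 (irreducibility of the cubic rules out anything smaller).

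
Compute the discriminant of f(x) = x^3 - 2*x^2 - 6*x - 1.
Δ = 733

For x^3 + a x^2 + b x + c the discriminant is Δ = 18 a b c - 4 a^3 c + a^2 b^2 - 4 b^3 - 27 c^2.
Plug a = -2, b = -6, c = -1:
  18*(-2)*(-6)*(-1) - 4*(-2)^3*(-1) + (-2)^2*(-6)^2 - 4*(-6)^3 - 27*(-1)^2
  = -216 + (-32) + 144 + (864) + (-27)
  = 733.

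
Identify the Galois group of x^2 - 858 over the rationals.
Gal(K/Q) = Z/2Z (cyclic of order 2)

x^2 - 858 is irreducible over Q since 858 is not a rational square. The splitting field Q(sqrt(858)) has degree 2 over Q, and its unique nontrivial automorphism is sqrt(858) ↦ -sqrt(858). Hence Gal(Q(sqrt(858))/Q) = Z/2Z.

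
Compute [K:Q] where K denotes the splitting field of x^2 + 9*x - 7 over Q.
[K:Q] = 2

The discriminant of x^2 + (9)*x + (-7) is b^2 - 4c = 81 - (-28) = 109. Since 109 is not a perfect square in Q, the polynomial is irreducible over Q. Its two roots generate a degree-2 extension, so [K:Q] = 2.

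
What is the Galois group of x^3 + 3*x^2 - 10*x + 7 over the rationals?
Gal(K/Q) = S_3 (symmetric group of order 6)

Compute the discriminant of x^3 + (3)*x^2 + (-10)*x + (7): Δ = -959. Since Δ is not a rational square, the Galois group is not contained in A_3; it must be the full S_3 (irreducibility of the cubic rules out anything smaller).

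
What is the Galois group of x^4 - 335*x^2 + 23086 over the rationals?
Gal(K/Q) = V_4 (Klein four-group, Z/2Z × Z/2Z)

f factors as (x^2 - 97)(x^2 - 238), so the splitting field is K = Q(sqrt(97), sqrt(238)). The elements 97, 238, 23086 are all non-squares in Q, so sqrt(97) and sqrt(238) generate independent quadratic extensions. Thus [K:Q] = 4 and Gal(K/Q) is generated by the two order-2 automorphisms sqrt(97) ↦ -sqrt(97) and sqrt(238) ↦ -sqrt(238), giving V_4.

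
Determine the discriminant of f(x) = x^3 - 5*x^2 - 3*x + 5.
Δ = 3508

For x^3 + a x^2 + b x + c the discriminant is Δ = 18 a b c - 4 a^3 c + a^2 b^2 - 4 b^3 - 27 c^2.
Plug a = -5, b = -3, c = 5:
  18*(-5)*(-3)*(5) - 4*(-5)^3*(5) + (-5)^2*(-3)^2 - 4*(-3)^3 - 27*(5)^2
  = 1350 + (2500) + 225 + (108) + (-675)
  = 3508.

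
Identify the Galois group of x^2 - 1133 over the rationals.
Gal(K/Q) = Z/2Z (cyclic of order 2)

x^2 - 1133 is irreducible over Q since 1133 is not a rational square. The splitting field Q(sqrt(1133)) has degree 2 over Q, and its unique nontrivial automorphism is sqrt(1133) ↦ -sqrt(1133). Hence Gal(Q(sqrt(1133))/Q) = Z/2Z.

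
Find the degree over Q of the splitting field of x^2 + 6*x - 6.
[K:Q] = 2

The discriminant of x^2 + (6)*x + (-6) is b^2 - 4c = 36 - (-24) = 60. Since 60 is not a perfect square in Q, the polynomial is irreducible over Q. Its two roots generate a degree-2 extension, so [K:Q] = 2.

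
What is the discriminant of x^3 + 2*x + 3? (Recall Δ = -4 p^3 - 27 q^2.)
Δ = -275

For a depressed cubic x^3 + p x + q the discriminant is Δ = -4 p^3 - 27 q^2 = -4*(2)^3 - 27*(3)^2 = -32 - 243 = -275.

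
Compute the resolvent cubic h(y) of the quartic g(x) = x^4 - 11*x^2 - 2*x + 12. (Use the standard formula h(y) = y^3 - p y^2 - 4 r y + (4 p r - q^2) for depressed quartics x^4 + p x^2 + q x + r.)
h(y) = y^3 + 11*y^2 - 48*y - 532

Identify coefficients: p = -11, q = -2, r = 12.
Plug into h(y) = y^3 - p y^2 - 4 r y + (4 p r - q^2):
  h(y) = y^3 - (-11) y^2 - 4*(12) y + (4*(-11)*(12) - (-2)^2)
       = y^3 + (11) y^2 + (-48) y + (-532).
Simplifying: h(y) = y^3 + 11*y^2 - 48*y - 532.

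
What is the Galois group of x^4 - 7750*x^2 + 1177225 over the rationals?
Gal(K/Q) = Z/2Z (cyclic of order 2)

f factors as (x^2 - 155)(x^2 - 7595), so the splitting field is K = Q(sqrt(155), sqrt(7595)). The squarefree part of 155 is 155 and the squarefree part of 7595 is also 155, so sqrt(155) and sqrt(7595) are both rational multiples of sqrt(155). Hence Q(sqrt(155)) = Q(sqrt(7595)) = Q(sqrt(155)), and the splitting field collapses to a single degree-2 extension with Galois group Z/2Z.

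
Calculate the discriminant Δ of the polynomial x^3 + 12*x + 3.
Δ = -7155

For a depressed cubic x^3 + p x + q the discriminant is Δ = -4 p^3 - 27 q^2 = -4*(12)^3 - 27*(3)^2 = -6912 - 243 = -7155.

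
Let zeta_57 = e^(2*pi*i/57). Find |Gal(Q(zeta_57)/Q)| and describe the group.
|Gal(Q(zeta_57)/Q)| = phi(57) = 36; group ≅ (Z/57Z)^* ≅ Z/2Z × Z/18Z

The n-th cyclotomic polynomial Φ_57(x) is the minimal polynomial of zeta_57 over Q and has degree phi(57) = 36. So Q(zeta_57) is a degree-36 Galois extension with Galois group (Z/57Z)^*. By CRT, (Z/57Z)^* ≅ (Z/3Z)^* × (Z/19Z)^*. Each prime-power unit group is (Z/3Z)^* ≅ Z/2Z; (Z/19Z)^* ≅ Z/18Z. Hence Gal(Q(zeta_57)/Q) ≅ Z/2Z × Z/18Z.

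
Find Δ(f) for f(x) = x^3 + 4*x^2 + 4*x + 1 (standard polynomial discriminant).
Δ = 5

For x^3 + a x^2 + b x + c the discriminant is Δ = 18 a b c - 4 a^3 c + a^2 b^2 - 4 b^3 - 27 c^2.
Plug a = 4, b = 4, c = 1:
  18*(4)*(4)*(1) - 4*(4)^3*(1) + (4)^2*(4)^2 - 4*(4)^3 - 27*(1)^2
  = 288 + (-256) + 256 + (-256) + (-27)
  = 5.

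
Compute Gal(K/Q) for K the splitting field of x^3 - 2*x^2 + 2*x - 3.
Gal(K/Q) = S_3 (symmetric group of order 6)

Compute the discriminant of x^3 + (-2)*x^2 + (2)*x + (-3): Δ = -139. Since Δ is not a rational square, the Galois group is not contained in A_3; it must be the full S_3 (irreducibility of the cubic rules out anything smaller).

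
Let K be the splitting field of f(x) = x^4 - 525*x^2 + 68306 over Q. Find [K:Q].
[K:Q] = 4

f factors as (x^2 - 287)(x^2 - 238); the splitting field is K = Q(sqrt(287), sqrt(238)). Since 287, 238, and 68306 are all non-squares in Q, the three subfields Q(sqrt(287)), Q(sqrt(238)), Q(sqrt(68306)) are distinct degree-2 extensions, so [K:Q] = 4 (Klein four Galois group).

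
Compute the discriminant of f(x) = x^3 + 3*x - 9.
Δ = -2295

For a depressed cubic x^3 + p x + q the discriminant is Δ = -4 p^3 - 27 q^2 = -4*(3)^3 - 27*(-9)^2 = -108 - 2187 = -2295.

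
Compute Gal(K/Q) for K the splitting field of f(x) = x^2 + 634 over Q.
Gal(K/Q) = Z/2Z (cyclic of order 2)

x^2 + 634 is irreducible over Q since -634 is not a rational square. The splitting field Q(sqrt(-634)) has degree 2 over Q, and its unique nontrivial automorphism is sqrt(-634) ↦ -sqrt(-634). Hence Gal(Q(sqrt(-634))/Q) = Z/2Z.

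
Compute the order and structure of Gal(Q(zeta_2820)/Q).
|Gal(Q(zeta_2820)/Q)| = phi(2820) = 736; group ≅ (Z/2820Z)^* ≅ Z/2Z × Z/2Z × Z/4Z × Z/46Z

The n-th cyclotomic polynomial Φ_2820(x) is the minimal polynomial of zeta_2820 over Q and has degree phi(2820) = 736. So Q(zeta_2820) is a degree-736 Galois extension with Galois group (Z/2820Z)^*. By CRT, (Z/2820Z)^* ≅ (Z/4Z)^* × (Z/3Z)^* × (Z/5Z)^* × (Z/47Z)^*. Each prime-power unit group is (Z/4Z)^* ≅ Z/2Z; (Z/3Z)^* ≅ Z/2Z; (Z/5Z)^* ≅ Z/4Z; (Z/47Z)^* ≅ Z/46Z. Hence Gal(Q(zeta_2820)/Q) ≅ Z/2Z × Z/2Z × Z/4Z × Z/46Z.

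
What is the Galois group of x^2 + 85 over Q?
Gal(K/Q) = Z/2Z (cyclic of order 2)

x^2 + 85 is irreducible over Q since -85 is not a rational square. The splitting field Q(sqrt(-85)) has degree 2 over Q, and its unique nontrivial automorphism is sqrt(-85) ↦ -sqrt(-85). Hence Gal(Q(sqrt(-85))/Q) = Z/2Z.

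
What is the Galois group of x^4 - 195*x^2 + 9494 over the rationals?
Gal(K/Q) = V_4 (Klein four-group, Z/2Z × Z/2Z)

f factors as (x^2 - 94)(x^2 - 101), so the splitting field is K = Q(sqrt(94), sqrt(101)). The elements 94, 101, 9494 are all non-squares in Q, so sqrt(94) and sqrt(101) generate independent quadratic extensions. Thus [K:Q] = 4 and Gal(K/Q) is generated by the two order-2 automorphisms sqrt(94) ↦ -sqrt(94) and sqrt(101) ↦ -sqrt(101), giving V_4.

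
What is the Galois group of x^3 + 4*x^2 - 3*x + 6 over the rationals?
Gal(K/Q) = S_3 (symmetric group of order 6)

Compute the discriminant of x^3 + (4)*x^2 + (-3)*x + (6): Δ = -3552. Since Δ is not a rational square, the Galois group is not contained in A_3; it must be the full S_3 (irreducibility of the cubic rules out anything smaller).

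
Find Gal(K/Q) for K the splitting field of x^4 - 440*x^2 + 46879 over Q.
Gal(K/Q) = V_4 (Klein four-group, Z/2Z × Z/2Z)

f factors as (x^2 - 259)(x^2 - 181), so the splitting field is K = Q(sqrt(259), sqrt(181)). The elements 259, 181, 46879 are all non-squares in Q, so sqrt(259) and sqrt(181) generate independent quadratic extensions. Thus [K:Q] = 4 and Gal(K/Q) is generated by the two order-2 automorphisms sqrt(259) ↦ -sqrt(259) and sqrt(181) ↦ -sqrt(181), giving V_4.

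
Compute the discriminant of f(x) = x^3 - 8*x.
Δ = 2048

For a depressed cubic x^3 + p x + q the discriminant is Δ = -4 p^3 - 27 q^2 = -4*(-8)^3 - 27*(0)^2 = 2048 - 0 = 2048.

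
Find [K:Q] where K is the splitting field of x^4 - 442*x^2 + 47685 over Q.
[K:Q] = 4

f factors as (x^2 - 187)(x^2 - 255); the splitting field is K = Q(sqrt(187), sqrt(255)). Since 187, 255, and 47685 are all non-squares in Q, the three subfields Q(sqrt(187)), Q(sqrt(255)), Q(sqrt(47685)) are distinct degree-2 extensions, so [K:Q] = 4 (Klein four Galois group).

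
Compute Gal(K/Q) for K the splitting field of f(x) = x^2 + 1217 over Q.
Gal(K/Q) = Z/2Z (cyclic of order 2)

x^2 + 1217 is irreducible over Q since -1217 is not a rational square. The splitting field Q(sqrt(-1217)) has degree 2 over Q, and its unique nontrivial automorphism is sqrt(-1217) ↦ -sqrt(-1217). Hence Gal(Q(sqrt(-1217))/Q) = Z/2Z.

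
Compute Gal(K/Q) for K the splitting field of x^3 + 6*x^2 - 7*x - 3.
Gal(K/Q) = S_3 (symmetric group of order 6)

Compute the discriminant of x^3 + (6)*x^2 + (-7)*x + (-3): Δ = 7753. Since Δ is not a rational square, the Galois group is not contained in A_3; it must be the full S_3 (irreducibility of the cubic rules out anything smaller).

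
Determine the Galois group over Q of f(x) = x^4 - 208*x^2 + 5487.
Gal(K/Q) = V_4 (Klein four-group, Z/2Z × Z/2Z)

f factors as (x^2 - 31)(x^2 - 177), so the splitting field is K = Q(sqrt(31), sqrt(177)). The elements 31, 177, 5487 are all non-squares in Q, so sqrt(31) and sqrt(177) generate independent quadratic extensions. Thus [K:Q] = 4 and Gal(K/Q) is generated by the two order-2 automorphisms sqrt(31) ↦ -sqrt(31) and sqrt(177) ↦ -sqrt(177), giving V_4.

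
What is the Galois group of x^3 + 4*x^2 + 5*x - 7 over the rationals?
Gal(K/Q) = S_3 (symmetric group of order 6)

Compute the discriminant of x^3 + (4)*x^2 + (5)*x + (-7): Δ = -2151. Since Δ is not a rational square, the Galois group is not contained in A_3; it must be the full S_3 (irreducibility of the cubic rules out anything smaller).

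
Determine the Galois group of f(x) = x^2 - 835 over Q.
Gal(K/Q) = Z/2Z (cyclic of order 2)

x^2 - 835 is irreducible over Q since 835 is not a rational square. The splitting field Q(sqrt(835)) has degree 2 over Q, and its unique nontrivial automorphism is sqrt(835) ↦ -sqrt(835). Hence Gal(Q(sqrt(835))/Q) = Z/2Z.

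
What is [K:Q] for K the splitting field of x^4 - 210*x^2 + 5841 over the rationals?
[K:Q] = 4

f factors as (x^2 - 33)(x^2 - 177); the splitting field is K = Q(sqrt(33), sqrt(177)). Since 33, 177, and 5841 are all non-squares in Q, the three subfields Q(sqrt(33)), Q(sqrt(177)), Q(sqrt(5841)) are distinct degree-2 extensions, so [K:Q] = 4 (Klein four Galois group).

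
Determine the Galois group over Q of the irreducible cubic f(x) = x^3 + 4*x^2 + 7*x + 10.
Gal(K/Q) = S_3 (symmetric group of order 6)

Compute the discriminant of x^3 + (4)*x^2 + (7)*x + (10): Δ = -808. Since Δ is not a rational square, the Galois group is not contained in A_3; it must be the full S_3 (irreducibility of the cubic rules out anything smaller).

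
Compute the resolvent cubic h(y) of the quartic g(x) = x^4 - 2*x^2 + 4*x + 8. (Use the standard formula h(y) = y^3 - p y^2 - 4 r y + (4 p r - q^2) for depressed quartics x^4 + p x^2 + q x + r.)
h(y) = y^3 + 2*y^2 - 32*y - 80

Identify coefficients: p = -2, q = 4, r = 8.
Plug into h(y) = y^3 - p y^2 - 4 r y + (4 p r - q^2):
  h(y) = y^3 - (-2) y^2 - 4*(8) y + (4*(-2)*(8) - (4)^2)
       = y^3 + (2) y^2 + (-32) y + (-80).
Simplifying: h(y) = y^3 + 2*y^2 - 32*y - 80.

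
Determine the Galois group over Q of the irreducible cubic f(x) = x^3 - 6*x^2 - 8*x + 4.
Gal(K/Q) = S_3 (symmetric group of order 6)

Compute the discriminant of x^3 + (-6)*x^2 + (-8)*x + (4): Δ = 10832. Since Δ is not a rational square, the Galois group is not contained in A_3; it must be the full S_3 (irreducibility of the cubic rules out anything smaller).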